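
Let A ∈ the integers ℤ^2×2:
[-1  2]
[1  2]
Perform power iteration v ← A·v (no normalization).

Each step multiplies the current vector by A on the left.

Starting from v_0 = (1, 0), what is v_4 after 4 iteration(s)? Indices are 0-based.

v_0 = (1, 0).
v_1 = A·v_0 = (-1, 1).
v_2 = A·v_1 = (3, 1).
v_3 = A·v_2 = (-1, 5).
v_4 = A·v_3 = (11, 9).

v_4 = (11, 9)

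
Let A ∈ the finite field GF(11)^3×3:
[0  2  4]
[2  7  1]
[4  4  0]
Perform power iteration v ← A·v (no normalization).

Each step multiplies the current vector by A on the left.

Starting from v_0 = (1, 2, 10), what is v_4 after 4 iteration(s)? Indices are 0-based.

v_4 = (9, 8, 8)

v_0 = (1, 2, 10).
v_1 = A·v_0 = (0, 4, 1).
v_2 = A·v_1 = (1, 7, 5).
v_3 = A·v_2 = (1, 1, 10).
v_4 = A·v_3 = (9, 8, 8).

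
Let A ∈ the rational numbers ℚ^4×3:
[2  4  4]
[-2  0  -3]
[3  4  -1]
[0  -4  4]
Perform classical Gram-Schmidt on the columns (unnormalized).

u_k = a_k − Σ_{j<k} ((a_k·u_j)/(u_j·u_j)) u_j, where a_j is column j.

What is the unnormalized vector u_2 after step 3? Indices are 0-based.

u_2 = (50/13, -1/13, -34/13, 16/13)

Step 1: u_0 = a_0 = (2, -2, 3, 0).
Step 2: u_1 = a_1 − (20/17)·u_0 = (28/17, 40/17, 8/17, -4).
Step 3: u_2 = a_2 − (11/17)·u_0 − (-9/13)·u_1 = (50/13, -1/13, -34/13, 16/13).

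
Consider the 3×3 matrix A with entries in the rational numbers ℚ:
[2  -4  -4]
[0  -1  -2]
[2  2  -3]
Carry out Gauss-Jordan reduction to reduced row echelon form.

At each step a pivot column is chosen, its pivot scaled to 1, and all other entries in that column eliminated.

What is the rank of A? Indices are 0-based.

rank = 3

step 1: normalize row 0 (÷2) = (1, -2, -2)
  row 2: subtract 2×row0 = (0, 6, 1)
step 2: normalize row 1 (÷-1) = (0, 1, 2)
  row 0: subtract -2×row1 = (1, 0, 2)
  row 2: subtract 6×row1 = (0, 0, -11)
step 3: normalize row 2 (÷-11) = (0, 0, 1)
  row 0: subtract 2×row2 = (1, 0, 0)
  row 1: subtract 2×row2 = (0, 1, 0)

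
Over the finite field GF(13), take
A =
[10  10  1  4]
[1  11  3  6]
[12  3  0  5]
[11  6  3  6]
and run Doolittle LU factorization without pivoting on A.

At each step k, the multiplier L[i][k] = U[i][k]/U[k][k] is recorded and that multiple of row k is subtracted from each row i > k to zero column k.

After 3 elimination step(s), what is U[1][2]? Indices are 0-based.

[col 0] pivot 10
  R1 -= 4*R0 → (0, 10, 12, 3)  (L[1][0] := 4)
  R2 -= 9*R0 → (0, 4, 4, 8)  (L[2][0] := 9)
  R3 -= 5*R0 → (0, 8, 11, 12)  (L[3][0] := 5)
[col 1] pivot 10
  R2 -= 3*R1 → (0, 0, 7, 12)  (L[2][1] := 3)
  R3 -= 6*R1 → (0, 0, 4, 7)  (L[3][1] := 6)
[col 2] pivot 7
  R3 -= 8*R2 → (0, 0, 0, 2)  (L[3][2] := 8)

U[1][2] = 12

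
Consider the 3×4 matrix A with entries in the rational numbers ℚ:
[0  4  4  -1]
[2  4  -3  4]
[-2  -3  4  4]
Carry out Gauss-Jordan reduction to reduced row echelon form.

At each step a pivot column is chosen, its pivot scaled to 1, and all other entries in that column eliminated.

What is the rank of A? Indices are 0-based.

[1] R0 <-> R1
[1] R0 /= 2  ⇒  (1, 2, -3/2, 2)
     R2 -= -2·R0  ⇒  (0, 1, 1, 8)
[2] R1 /= 4  ⇒  (0, 1, 1, -1/4)
     R0 -= 2·R1  ⇒  (1, 0, -7/2, 5/2)
     R2 -= 1·R1  ⇒  (0, 0, 0, 33/4)
column 2 empty below row 2
[3] R2 /= 33/4  ⇒  (0, 0, 0, 1)
     R0 -= 5/2·R2  ⇒  (1, 0, -7/2, 0)
     R1 -= -1/4·R2  ⇒  (0, 1, 1, 0)

rank = 3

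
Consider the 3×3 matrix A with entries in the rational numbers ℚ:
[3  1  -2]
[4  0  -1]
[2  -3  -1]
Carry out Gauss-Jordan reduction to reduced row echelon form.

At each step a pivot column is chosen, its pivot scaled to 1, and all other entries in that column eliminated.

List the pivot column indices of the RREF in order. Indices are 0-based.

pivot columns: 0, 1, 2

pivot(0,0)=3: scale R0 → (1, 1/3, -2/3)
  clear (1,0): R1 −= (4)R0 → (0, -4/3, 5/3)
  clear (2,0): R2 −= (2)R0 → (0, -11/3, 1/3)
pivot(1,1)=-4/3: scale R1 → (0, 1, -5/4)
  clear (0,1): R0 −= (1/3)R1 → (1, 0, -1/4)
  clear (2,1): R2 −= (-11/3)R1 → (0, 0, -17/4)
pivot(2,2)=-17/4: scale R2 → (0, 0, 1)
  clear (0,2): R0 −= (-1/4)R2 → (1, 0, 0)
  clear (1,2): R1 −= (-5/4)R2 → (0, 1, 0)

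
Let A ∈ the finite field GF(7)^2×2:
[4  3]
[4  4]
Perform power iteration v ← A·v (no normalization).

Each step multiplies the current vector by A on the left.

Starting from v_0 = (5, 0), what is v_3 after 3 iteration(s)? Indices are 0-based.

v_0 = (5, 0).
v_1 = A·v_0 = (6, 6).
v_2 = A·v_1 = (0, 6).
v_3 = A·v_2 = (4, 3).

v_3 = (4, 3)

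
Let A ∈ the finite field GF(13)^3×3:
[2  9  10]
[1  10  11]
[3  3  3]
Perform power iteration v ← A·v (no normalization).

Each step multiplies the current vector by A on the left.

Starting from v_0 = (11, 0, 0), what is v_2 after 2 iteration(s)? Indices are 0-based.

v_0 = (11, 0, 0).
v_1 = A·v_0 = (9, 11, 7).
v_2 = A·v_1 = (5, 1, 3).

v_2 = (5, 1, 3)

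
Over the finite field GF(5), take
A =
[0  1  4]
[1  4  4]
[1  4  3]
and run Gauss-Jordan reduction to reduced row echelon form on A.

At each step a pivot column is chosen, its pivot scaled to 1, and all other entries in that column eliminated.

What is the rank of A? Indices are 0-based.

[1] R0 <-> R1
[1] R0 /= 1  ⇒  (1, 4, 4)
     R2 -= 1·R0  ⇒  (0, 0, 4)
[2] R1 /= 1  ⇒  (0, 1, 4)
     R0 -= 4·R1  ⇒  (1, 0, 3)
[3] R2 /= 4  ⇒  (0, 0, 1)
     R0 -= 3·R2  ⇒  (1, 0, 0)
     R1 -= 4·R2  ⇒  (0, 1, 0)

rank = 3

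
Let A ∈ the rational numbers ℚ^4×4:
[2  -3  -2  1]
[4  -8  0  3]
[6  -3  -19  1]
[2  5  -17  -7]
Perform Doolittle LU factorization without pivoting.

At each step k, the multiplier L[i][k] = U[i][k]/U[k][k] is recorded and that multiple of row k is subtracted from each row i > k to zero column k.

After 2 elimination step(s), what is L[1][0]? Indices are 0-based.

Step 1: pivot at (0,0) is 2.
  row1 ← row1 − (2)·row0  ⇒  L[1][0]=2, U row1=(0, -2, 4, 1)
  row2 ← row2 − (3)·row0  ⇒  L[2][0]=3, U row2=(0, 6, -13, -2)
  row3 ← row3 − (1)·row0  ⇒  L[3][0]=1, U row3=(0, 8, -15, -8)
Step 2: pivot at (1,1) is -2.
  row2 ← row2 − (-3)·row1  ⇒  L[2][1]=-3, U row2=(0, 0, -1, 1)
  row3 ← row3 − (-4)·row1  ⇒  L[3][1]=-4, U row3=(0, 0, 1, -4)

L[1][0] = 2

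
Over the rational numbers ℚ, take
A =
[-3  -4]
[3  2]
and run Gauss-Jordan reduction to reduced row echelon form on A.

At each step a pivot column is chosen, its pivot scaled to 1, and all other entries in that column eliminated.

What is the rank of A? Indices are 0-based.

[1] R0 /= -3  ⇒  (1, 4/3)
     R1 -= 3·R0  ⇒  (0, -2)
[2] R1 /= -2  ⇒  (0, 1)
     R0 -= 4/3·R1  ⇒  (1, 0)

rank = 2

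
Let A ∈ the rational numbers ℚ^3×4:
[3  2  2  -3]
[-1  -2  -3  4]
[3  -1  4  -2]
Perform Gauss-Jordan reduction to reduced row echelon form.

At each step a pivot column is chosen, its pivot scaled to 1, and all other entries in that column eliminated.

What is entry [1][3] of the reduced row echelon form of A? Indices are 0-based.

[1] R0 /= 3  ⇒  (1, 2/3, 2/3, -1)
     R1 -= -1·R0  ⇒  (0, -4/3, -7/3, 3)
     R2 -= 3·R0  ⇒  (0, -3, 2, 1)
[2] R1 /= -4/3  ⇒  (0, 1, 7/4, -9/4)
     R0 -= 2/3·R1  ⇒  (1, 0, -1/2, 1/2)
     R2 -= -3·R1  ⇒  (0, 0, 29/4, -23/4)
[3] R2 /= 29/4  ⇒  (0, 0, 1, -23/29)
     R0 -= -1/2·R2  ⇒  (1, 0, 0, 3/29)
     R1 -= 7/4·R2  ⇒  (0, 1, 0, -25/29)

M[1][3] = -25/29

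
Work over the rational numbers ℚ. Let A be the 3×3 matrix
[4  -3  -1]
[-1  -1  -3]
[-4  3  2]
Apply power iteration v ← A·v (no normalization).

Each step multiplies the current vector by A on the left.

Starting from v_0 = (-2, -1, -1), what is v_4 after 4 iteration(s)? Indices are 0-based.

v_4 = (-599, -358, 794)

v_0 = (-2, -1, -1).
v_1 = A·v_0 = (-4, 6, 3).
v_2 = A·v_1 = (-37, -11, 40).
v_3 = A·v_2 = (-155, -72, 195).
v_4 = A·v_3 = (-599, -358, 794).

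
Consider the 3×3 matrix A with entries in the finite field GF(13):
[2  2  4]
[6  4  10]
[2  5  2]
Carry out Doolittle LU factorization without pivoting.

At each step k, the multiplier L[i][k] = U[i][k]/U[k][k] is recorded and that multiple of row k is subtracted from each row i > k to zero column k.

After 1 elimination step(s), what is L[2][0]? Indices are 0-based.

L[2][0] = 1

[col 0] pivot 2
  R1 -= 3*R0 → (0, 11, 11)  (L[1][0] := 3)
  R2 -= 1*R0 → (0, 3, 11)  (L[2][0] := 1)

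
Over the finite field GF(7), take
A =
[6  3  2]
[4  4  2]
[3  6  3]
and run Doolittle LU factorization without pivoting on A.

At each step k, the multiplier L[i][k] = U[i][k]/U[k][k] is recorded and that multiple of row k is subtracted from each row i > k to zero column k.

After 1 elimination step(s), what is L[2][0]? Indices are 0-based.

L[2][0] = 4

[col 0] pivot 6
  R1 -= 3*R0 → (0, 2, 3)  (L[1][0] := 3)
  R2 -= 4*R0 → (0, 1, 2)  (L[2][0] := 4)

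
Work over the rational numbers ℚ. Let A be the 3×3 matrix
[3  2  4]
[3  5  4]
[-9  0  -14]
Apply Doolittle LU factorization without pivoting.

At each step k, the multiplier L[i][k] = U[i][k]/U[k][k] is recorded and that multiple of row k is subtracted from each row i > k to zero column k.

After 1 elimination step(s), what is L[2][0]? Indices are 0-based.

[col 0] pivot 3
  R1 -= 1*R0 → (0, 3, 0)  (L[1][0] := 1)
  R2 -= -3*R0 → (0, 6, -2)  (L[2][0] := -3)

L[2][0] = -3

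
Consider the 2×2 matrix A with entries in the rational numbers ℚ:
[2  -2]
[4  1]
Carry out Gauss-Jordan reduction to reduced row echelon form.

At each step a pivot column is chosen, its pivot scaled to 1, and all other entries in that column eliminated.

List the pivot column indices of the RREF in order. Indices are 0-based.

pivot columns: 0, 1

pivot(0,0)=2: scale R0 → (1, -1)
  clear (1,0): R1 −= (4)R0 → (0, 5)
pivot(1,1)=5: scale R1 → (0, 1)
  clear (0,1): R0 −= (-1)R1 → (1, 0)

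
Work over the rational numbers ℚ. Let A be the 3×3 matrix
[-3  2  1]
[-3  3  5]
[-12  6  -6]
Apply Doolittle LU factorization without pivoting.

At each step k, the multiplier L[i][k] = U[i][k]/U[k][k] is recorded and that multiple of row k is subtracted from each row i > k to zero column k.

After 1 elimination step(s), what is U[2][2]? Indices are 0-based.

U[2][2] = -10

k=0: U[0][0]=-3
  eliminate (1,0): mult=1, new row 1: (0, 1, 4); set L[1][0]=1
  eliminate (2,0): mult=4, new row 2: (0, -2, -10); set L[2][0]=4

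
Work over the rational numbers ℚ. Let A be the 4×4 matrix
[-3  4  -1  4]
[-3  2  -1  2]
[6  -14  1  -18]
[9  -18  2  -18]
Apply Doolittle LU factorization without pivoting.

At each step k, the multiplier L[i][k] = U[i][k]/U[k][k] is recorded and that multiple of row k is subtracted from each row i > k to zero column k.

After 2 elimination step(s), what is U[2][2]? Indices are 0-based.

Step 1: pivot at (0,0) is -3.
  row1 ← row1 − (1)·row0  ⇒  L[1][0]=1, U row1=(0, -2, 0, -2)
  row2 ← row2 − (-2)·row0  ⇒  L[2][0]=-2, U row2=(0, -6, -1, -10)
  row3 ← row3 − (-3)·row0  ⇒  L[3][0]=-3, U row3=(0, -6, -1, -6)
Step 2: pivot at (1,1) is -2.
  row2 ← row2 − (3)·row1  ⇒  L[2][1]=3, U row2=(0, 0, -1, -4)
  row3 ← row3 − (3)·row1  ⇒  L[3][1]=3, U row3=(0, 0, -1, 0)

U[2][2] = -1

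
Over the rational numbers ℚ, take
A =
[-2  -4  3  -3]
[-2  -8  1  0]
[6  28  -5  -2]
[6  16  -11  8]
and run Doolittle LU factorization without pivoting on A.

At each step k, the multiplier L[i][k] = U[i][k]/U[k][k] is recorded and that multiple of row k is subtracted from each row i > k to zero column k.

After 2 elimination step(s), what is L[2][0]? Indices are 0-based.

[col 0] pivot -2
  R1 -= 1*R0 → (0, -4, -2, 3)  (L[1][0] := 1)
  R2 -= -3*R0 → (0, 16, 4, -11)  (L[2][0] := -3)
  R3 -= -3*R0 → (0, 4, -2, -1)  (L[3][0] := -3)
[col 1] pivot -4
  R2 -= -4*R1 → (0, 0, -4, 1)  (L[2][1] := -4)
  R3 -= -1*R1 → (0, 0, -4, 2)  (L[3][1] := -1)

L[2][0] = -3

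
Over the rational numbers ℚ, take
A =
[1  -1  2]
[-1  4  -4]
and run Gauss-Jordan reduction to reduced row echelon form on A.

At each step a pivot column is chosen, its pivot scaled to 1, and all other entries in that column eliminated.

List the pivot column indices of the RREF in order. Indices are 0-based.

pivot(0,0)=1: scale R0 → (1, -1, 2)
  clear (1,0): R1 −= (-1)R0 → (0, 3, -2)
pivot(1,1)=3: scale R1 → (0, 1, -2/3)
  clear (0,1): R0 −= (-1)R1 → (1, 0, 4/3)

pivot columns: 0, 1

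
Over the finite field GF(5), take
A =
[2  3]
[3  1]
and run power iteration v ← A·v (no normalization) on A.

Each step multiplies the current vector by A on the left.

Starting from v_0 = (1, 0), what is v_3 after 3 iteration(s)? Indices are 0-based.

v_0 = (1, 0).
v_1 = A·v_0 = (2, 3).
v_2 = A·v_1 = (3, 4).
v_3 = A·v_2 = (3, 3).

v_3 = (3, 3)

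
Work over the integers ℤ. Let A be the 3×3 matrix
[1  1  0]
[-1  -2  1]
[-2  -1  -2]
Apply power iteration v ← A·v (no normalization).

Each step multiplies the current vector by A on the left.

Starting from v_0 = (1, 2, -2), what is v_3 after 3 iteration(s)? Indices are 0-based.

v_0 = (1, 2, -2).
v_1 = A·v_0 = (3, -7, 0).
v_2 = A·v_1 = (-4, 11, 1).
v_3 = A·v_2 = (7, -17, -5).

v_3 = (7, -17, -5)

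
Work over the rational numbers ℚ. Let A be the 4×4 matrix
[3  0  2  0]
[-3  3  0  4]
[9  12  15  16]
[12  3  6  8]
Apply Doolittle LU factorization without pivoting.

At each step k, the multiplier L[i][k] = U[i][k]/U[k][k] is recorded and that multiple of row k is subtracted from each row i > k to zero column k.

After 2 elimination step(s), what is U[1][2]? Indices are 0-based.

k=0: U[0][0]=3
  eliminate (1,0): mult=-1, new row 1: (0, 3, 2, 4); set L[1][0]=-1
  eliminate (2,0): mult=3, new row 2: (0, 12, 9, 16); set L[2][0]=3
  eliminate (3,0): mult=4, new row 3: (0, 3, -2, 8); set L[3][0]=4
k=1: U[1][1]=3
  eliminate (2,1): mult=4, new row 2: (0, 0, 1, 0); set L[2][1]=4
  eliminate (3,1): mult=1, new row 3: (0, 0, -4, 4); set L[3][1]=1

U[1][2] = 2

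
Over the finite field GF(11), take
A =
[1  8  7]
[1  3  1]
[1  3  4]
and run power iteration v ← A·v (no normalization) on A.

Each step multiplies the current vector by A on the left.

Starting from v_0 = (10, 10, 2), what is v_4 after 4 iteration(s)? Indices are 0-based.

v_0 = (10, 10, 2).
v_1 = A·v_0 = (5, 9, 4).
v_2 = A·v_1 = (6, 3, 4).
v_3 = A·v_2 = (3, 8, 9).
v_4 = A·v_3 = (9, 3, 8).

v_4 = (9, 3, 8)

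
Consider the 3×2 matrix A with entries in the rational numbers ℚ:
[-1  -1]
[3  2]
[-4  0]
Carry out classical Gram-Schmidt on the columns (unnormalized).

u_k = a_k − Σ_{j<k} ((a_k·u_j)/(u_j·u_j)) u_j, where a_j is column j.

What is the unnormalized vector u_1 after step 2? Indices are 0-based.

Step 1: u_0 = a_0 = (-1, 3, -4).
Step 2: u_1 = a_1 − (7/26)·u_0 = (-19/26, 31/26, 14/13).

u_1 = (-19/26, 31/26, 14/13)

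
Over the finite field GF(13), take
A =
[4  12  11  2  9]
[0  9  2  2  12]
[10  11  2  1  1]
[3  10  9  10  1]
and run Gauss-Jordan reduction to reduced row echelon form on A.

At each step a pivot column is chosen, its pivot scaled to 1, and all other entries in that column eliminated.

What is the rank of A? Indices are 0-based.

pivot(0,0)=4: scale R0 → (1, 3, 6, 7, 12)
  clear (2,0): R2 −= (10)R0 → (0, 7, 7, 9, 11)
  clear (3,0): R3 −= (3)R0 → (0, 1, 4, 2, 4)
pivot(1,1)=9: scale R1 → (0, 1, 6, 6, 10)
  clear (0,1): R0 −= (3)R1 → (1, 0, 1, 2, 8)
  clear (2,1): R2 −= (7)R1 → (0, 0, 4, 6, 6)
  clear (3,1): R3 −= (1)R1 → (0, 0, 11, 9, 7)
pivot(2,2)=4: scale R2 → (0, 0, 1, 8, 8)
  clear (0,2): R0 −= (1)R2 → (1, 0, 0, 7, 0)
  clear (1,2): R1 −= (6)R2 → (0, 1, 0, 10, 1)
  clear (3,2): R3 −= (11)R2 → (0, 0, 0, 12, 10)
pivot(3,3)=12: scale R3 → (0, 0, 0, 1, 3)
  clear (0,3): R0 −= (7)R3 → (1, 0, 0, 0, 5)
  clear (1,3): R1 −= (10)R3 → (0, 1, 0, 0, 10)
  clear (2,3): R2 −= (8)R3 → (0, 0, 1, 0, 10)

rank = 4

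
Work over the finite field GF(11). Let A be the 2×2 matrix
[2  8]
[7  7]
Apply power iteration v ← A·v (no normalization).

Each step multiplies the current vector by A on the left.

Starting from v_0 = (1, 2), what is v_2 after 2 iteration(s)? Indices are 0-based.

v_0 = (1, 2).
v_1 = A·v_0 = (7, 10).
v_2 = A·v_1 = (6, 9).

v_2 = (6, 9)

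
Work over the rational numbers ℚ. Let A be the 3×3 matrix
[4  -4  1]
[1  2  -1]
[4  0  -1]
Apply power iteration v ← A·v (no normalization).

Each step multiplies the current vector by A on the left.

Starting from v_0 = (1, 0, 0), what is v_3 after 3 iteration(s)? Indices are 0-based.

v_0 = (1, 0, 0).
v_1 = A·v_0 = (4, 1, 4).
v_2 = A·v_1 = (16, 2, 12).
v_3 = A·v_2 = (68, 8, 52).

v_3 = (68, 8, 52)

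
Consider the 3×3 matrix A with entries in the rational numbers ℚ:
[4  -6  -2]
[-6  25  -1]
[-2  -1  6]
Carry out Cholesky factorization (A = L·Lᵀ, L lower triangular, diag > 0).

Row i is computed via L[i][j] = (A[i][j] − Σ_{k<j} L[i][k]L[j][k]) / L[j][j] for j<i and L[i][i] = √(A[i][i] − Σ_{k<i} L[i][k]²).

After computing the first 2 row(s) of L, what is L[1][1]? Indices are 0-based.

L[1][1] = 4

Step 1: L[0][0] = √(4) = 2.
  L[1][0] = (-6) / L[0][0] = -3.
Step 2: L[1][1] = √(16) = 4.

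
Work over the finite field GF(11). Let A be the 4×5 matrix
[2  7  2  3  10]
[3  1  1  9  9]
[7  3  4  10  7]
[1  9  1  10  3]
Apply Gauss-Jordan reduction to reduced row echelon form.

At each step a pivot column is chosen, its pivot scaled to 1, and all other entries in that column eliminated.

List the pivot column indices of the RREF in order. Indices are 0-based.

pivot(0,0)=2: scale R0 → (1, 9, 1, 7, 5)
  clear (1,0): R1 −= (3)R0 → (0, 7, 9, 10, 5)
  clear (2,0): R2 −= (7)R0 → (0, 6, 8, 5, 5)
  clear (3,0): R3 −= (1)R0 → (0, 0, 0, 3, 9)
pivot(1,1)=7: scale R1 → (0, 1, 6, 3, 7)
  clear (0,1): R0 −= (9)R1 → (1, 0, 2, 2, 8)
  clear (2,1): R2 −= (6)R1 → (0, 0, 5, 9, 7)
pivot(2,2)=5: scale R2 → (0, 0, 1, 4, 8)
  clear (0,2): R0 −= (2)R2 → (1, 0, 0, 5, 3)
  clear (1,2): R1 −= (6)R2 → (0, 1, 0, 1, 3)
pivot(3,3)=3: scale R3 → (0, 0, 0, 1, 3)
  clear (0,3): R0 −= (5)R3 → (1, 0, 0, 0, 10)
  clear (1,3): R1 −= (1)R3 → (0, 1, 0, 0, 0)
  clear (2,3): R2 −= (4)R3 → (0, 0, 1, 0, 7)

pivot columns: 0, 1, 2, 3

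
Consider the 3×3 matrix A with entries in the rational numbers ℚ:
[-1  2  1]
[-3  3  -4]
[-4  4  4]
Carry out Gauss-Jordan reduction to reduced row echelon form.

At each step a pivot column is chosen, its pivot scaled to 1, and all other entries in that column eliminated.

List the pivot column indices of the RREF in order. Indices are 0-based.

pivot(0,0)=-1: scale R0 → (1, -2, -1)
  clear (1,0): R1 −= (-3)R0 → (0, -3, -7)
  clear (2,0): R2 −= (-4)R0 → (0, -4, 0)
pivot(1,1)=-3: scale R1 → (0, 1, 7/3)
  clear (0,1): R0 −= (-2)R1 → (1, 0, 11/3)
  clear (2,1): R2 −= (-4)R1 → (0, 0, 28/3)
pivot(2,2)=28/3: scale R2 → (0, 0, 1)
  clear (0,2): R0 −= (11/3)R2 → (1, 0, 0)
  clear (1,2): R1 −= (7/3)R2 → (0, 1, 0)

pivot columns: 0, 1, 2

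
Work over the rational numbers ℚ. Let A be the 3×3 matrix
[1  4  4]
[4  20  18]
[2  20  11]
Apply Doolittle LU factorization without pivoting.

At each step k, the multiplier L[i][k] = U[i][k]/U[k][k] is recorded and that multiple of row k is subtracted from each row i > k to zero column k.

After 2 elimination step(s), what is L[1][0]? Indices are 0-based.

Step 1: pivot at (0,0) is 1.
  row1 ← row1 − (4)·row0  ⇒  L[1][0]=4, U row1=(0, 4, 2)
  row2 ← row2 − (2)·row0  ⇒  L[2][0]=2, U row2=(0, 12, 3)
Step 2: pivot at (1,1) is 4.
  row2 ← row2 − (3)·row1  ⇒  L[2][1]=3, U row2=(0, 0, -3)

L[1][0] = 4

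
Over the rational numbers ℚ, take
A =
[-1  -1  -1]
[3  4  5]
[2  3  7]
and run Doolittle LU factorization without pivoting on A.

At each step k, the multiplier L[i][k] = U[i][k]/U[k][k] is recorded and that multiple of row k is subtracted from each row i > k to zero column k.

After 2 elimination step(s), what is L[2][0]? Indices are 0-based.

k=0: U[0][0]=-1
  eliminate (1,0): mult=-3, new row 1: (0, 1, 2); set L[1][0]=-3
  eliminate (2,0): mult=-2, new row 2: (0, 1, 5); set L[2][0]=-2
k=1: U[1][1]=1
  eliminate (2,1): mult=1, new row 2: (0, 0, 3); set L[2][1]=1

L[2][0] = -2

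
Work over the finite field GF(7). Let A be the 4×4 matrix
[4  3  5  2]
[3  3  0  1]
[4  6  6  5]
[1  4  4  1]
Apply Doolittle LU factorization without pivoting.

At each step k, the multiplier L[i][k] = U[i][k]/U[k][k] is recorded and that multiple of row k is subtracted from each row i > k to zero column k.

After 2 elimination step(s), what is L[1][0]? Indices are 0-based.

L[1][0] = 6

Step 1: pivot at (0,0) is 4.
  row1 ← row1 − (6)·row0  ⇒  L[1][0]=6, U row1=(0, 6, 5, 3)
  row2 ← row2 − (1)·row0  ⇒  L[2][0]=1, U row2=(0, 3, 1, 3)
  row3 ← row3 − (2)·row0  ⇒  L[3][0]=2, U row3=(0, 5, 1, 4)
Step 2: pivot at (1,1) is 6.
  row2 ← row2 − (4)·row1  ⇒  L[2][1]=4, U row2=(0, 0, 2, 5)
  row3 ← row3 − (2)·row1  ⇒  L[3][1]=2, U row3=(0, 0, 5, 5)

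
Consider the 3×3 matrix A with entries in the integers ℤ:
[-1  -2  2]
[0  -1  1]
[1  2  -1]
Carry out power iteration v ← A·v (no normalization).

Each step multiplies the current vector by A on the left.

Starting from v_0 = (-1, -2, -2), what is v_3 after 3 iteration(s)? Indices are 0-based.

v_3 = (21, 7, -17)

v_0 = (-1, -2, -2).
v_1 = A·v_0 = (1, 0, -3).
v_2 = A·v_1 = (-7, -3, 4).
v_3 = A·v_2 = (21, 7, -17).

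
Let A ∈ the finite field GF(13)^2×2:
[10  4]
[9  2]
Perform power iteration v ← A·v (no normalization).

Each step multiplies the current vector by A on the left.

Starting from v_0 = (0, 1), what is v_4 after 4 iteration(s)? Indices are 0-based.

v_4 = (11, 11)

v_0 = (0, 1).
v_1 = A·v_0 = (4, 2).
v_2 = A·v_1 = (9, 1).
v_3 = A·v_2 = (3, 5).
v_4 = A·v_3 = (11, 11).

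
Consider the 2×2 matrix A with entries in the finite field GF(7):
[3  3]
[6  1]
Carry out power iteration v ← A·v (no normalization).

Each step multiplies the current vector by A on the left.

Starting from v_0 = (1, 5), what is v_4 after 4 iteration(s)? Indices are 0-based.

v_4 = (4, 2)

v_0 = (1, 5).
v_1 = A·v_0 = (4, 4).
v_2 = A·v_1 = (3, 0).
v_3 = A·v_2 = (2, 4).
v_4 = A·v_3 = (4, 2).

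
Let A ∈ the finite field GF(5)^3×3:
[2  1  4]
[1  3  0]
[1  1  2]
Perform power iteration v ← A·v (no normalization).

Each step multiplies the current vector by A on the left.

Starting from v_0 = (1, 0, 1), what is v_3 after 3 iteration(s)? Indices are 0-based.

v_0 = (1, 0, 1).
v_1 = A·v_0 = (1, 1, 3).
v_2 = A·v_1 = (0, 4, 3).
v_3 = A·v_2 = (1, 2, 0).

v_3 = (1, 2, 0)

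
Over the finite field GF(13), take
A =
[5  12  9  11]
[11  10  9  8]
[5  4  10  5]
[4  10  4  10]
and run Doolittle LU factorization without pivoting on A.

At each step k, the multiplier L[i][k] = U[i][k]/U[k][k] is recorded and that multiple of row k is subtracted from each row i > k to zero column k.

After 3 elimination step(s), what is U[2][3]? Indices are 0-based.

[col 0] pivot 5
  R1 -= 10*R0 → (0, 7, 10, 2)  (L[1][0] := 10)
  R2 -= 1*R0 → (0, 5, 1, 7)  (L[2][0] := 1)
  R3 -= 6*R0 → (0, 3, 2, 9)  (L[3][0] := 6)
[col 1] pivot 7
  R2 -= 10*R1 → (0, 0, 5, 0)  (L[2][1] := 10)
  R3 -= 6*R1 → (0, 0, 7, 10)  (L[3][1] := 6)
[col 2] pivot 5
  R3 -= 4*R2 → (0, 0, 0, 10)  (L[3][2] := 4)

U[2][3] = 0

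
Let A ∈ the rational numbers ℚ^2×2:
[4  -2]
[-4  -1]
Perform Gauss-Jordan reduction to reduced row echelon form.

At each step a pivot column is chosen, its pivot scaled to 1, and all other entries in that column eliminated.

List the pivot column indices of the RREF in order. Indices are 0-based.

pivot(0,0)=4: scale R0 → (1, -1/2)
  clear (1,0): R1 −= (-4)R0 → (0, -3)
pivot(1,1)=-3: scale R1 → (0, 1)
  clear (0,1): R0 −= (-1/2)R1 → (1, 0)

pivot columns: 0, 1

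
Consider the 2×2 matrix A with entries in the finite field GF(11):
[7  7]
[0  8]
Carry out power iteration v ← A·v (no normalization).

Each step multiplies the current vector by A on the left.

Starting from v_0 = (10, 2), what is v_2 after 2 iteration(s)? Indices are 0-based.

v_2 = (7, 7)

v_0 = (10, 2).
v_1 = A·v_0 = (7, 5).
v_2 = A·v_1 = (7, 7).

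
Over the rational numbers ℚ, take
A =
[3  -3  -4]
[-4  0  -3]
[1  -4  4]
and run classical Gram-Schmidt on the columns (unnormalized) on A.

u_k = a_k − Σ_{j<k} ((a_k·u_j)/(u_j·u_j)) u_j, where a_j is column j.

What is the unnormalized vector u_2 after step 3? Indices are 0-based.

Step 1: u_0 = a_0 = (3, -4, 1).
Step 2: u_1 = a_1 − (-1/2)·u_0 = (-3/2, -2, -7/2).
Step 3: u_2 = a_2 − (2/13)·u_0 − (-4/37)·u_1 = (-2224/481, -1251/481, 1668/481).

u_2 = (-2224/481, -1251/481, 1668/481)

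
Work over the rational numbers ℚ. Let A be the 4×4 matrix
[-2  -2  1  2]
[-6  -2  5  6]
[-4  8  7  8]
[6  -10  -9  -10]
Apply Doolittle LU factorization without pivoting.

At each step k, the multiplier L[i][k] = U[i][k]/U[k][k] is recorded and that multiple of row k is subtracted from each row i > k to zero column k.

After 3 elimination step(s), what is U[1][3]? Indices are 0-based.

[col 0] pivot -2
  R1 -= 3*R0 → (0, 4, 2, 0)  (L[1][0] := 3)
  R2 -= 2*R0 → (0, 12, 5, 4)  (L[2][0] := 2)
  R3 -= -3*R0 → (0, -16, -6, -4)  (L[3][0] := -3)
[col 1] pivot 4
  R2 -= 3*R1 → (0, 0, -1, 4)  (L[2][1] := 3)
  R3 -= -4*R1 → (0, 0, 2, -4)  (L[3][1] := -4)
[col 2] pivot -1
  R3 -= -2*R2 → (0, 0, 0, 4)  (L[3][2] := -2)

U[1][3] = 0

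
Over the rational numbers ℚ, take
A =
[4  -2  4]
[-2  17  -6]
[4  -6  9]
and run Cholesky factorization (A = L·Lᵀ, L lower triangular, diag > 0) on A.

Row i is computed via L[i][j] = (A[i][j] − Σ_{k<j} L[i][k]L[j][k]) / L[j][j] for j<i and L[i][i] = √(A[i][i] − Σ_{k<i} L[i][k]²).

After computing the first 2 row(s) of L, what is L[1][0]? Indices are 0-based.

Step 1: L[0][0] = √(4) = 2.
  L[1][0] = (-2) / L[0][0] = -1.
Step 2: L[1][1] = √(16) = 4.

L[1][0] = -1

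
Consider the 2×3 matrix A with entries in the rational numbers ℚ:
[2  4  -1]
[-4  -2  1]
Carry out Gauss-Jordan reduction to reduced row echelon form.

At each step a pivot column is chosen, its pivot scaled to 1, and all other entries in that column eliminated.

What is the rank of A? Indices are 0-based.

rank = 2

pivot(0,0)=2: scale R0 → (1, 2, -1/2)
  clear (1,0): R1 −= (-4)R0 → (0, 6, -1)
pivot(1,1)=6: scale R1 → (0, 1, -1/6)
  clear (0,1): R0 −= (2)R1 → (1, 0, -1/6)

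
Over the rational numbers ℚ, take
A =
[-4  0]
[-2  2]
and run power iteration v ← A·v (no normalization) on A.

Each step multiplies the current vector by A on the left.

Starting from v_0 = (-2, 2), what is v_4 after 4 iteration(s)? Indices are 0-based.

v_4 = (-512, -128)

v_0 = (-2, 2).
v_1 = A·v_0 = (8, 8).
v_2 = A·v_1 = (-32, 0).
v_3 = A·v_2 = (128, 64).
v_4 = A·v_3 = (-512, -128).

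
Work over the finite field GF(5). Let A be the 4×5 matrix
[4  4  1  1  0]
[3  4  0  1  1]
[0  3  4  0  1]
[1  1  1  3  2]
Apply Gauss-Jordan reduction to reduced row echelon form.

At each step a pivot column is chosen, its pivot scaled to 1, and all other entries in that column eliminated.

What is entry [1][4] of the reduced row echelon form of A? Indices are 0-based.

step 1: normalize row 0 (÷4) = (1, 1, 4, 4, 0)
  row 1: subtract 3×row0 = (0, 1, 3, 4, 1)
  row 3: subtract 1×row0 = (0, 0, 2, 4, 2)
step 2: normalize row 1 (÷1) = (0, 1, 3, 4, 1)
  row 0: subtract 1×row1 = (1, 0, 1, 0, 4)
  row 2: subtract 3×row1 = (0, 0, 0, 3, 3)
step 3: exchange rows 2,3
step 3: normalize row 2 (÷2) = (0, 0, 1, 2, 1)
  row 0: subtract 1×row2 = (1, 0, 0, 3, 3)
  row 1: subtract 3×row2 = (0, 1, 0, 3, 3)
step 4: normalize row 3 (÷3) = (0, 0, 0, 1, 1)
  row 0: subtract 3×row3 = (1, 0, 0, 0, 0)
  row 1: subtract 3×row3 = (0, 1, 0, 0, 0)
  row 2: subtract 2×row3 = (0, 0, 1, 0, 4)

M[1][4] = 0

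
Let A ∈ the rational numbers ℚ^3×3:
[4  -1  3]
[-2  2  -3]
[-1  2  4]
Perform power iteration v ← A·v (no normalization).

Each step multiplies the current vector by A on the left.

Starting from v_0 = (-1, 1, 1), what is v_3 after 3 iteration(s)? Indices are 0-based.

v_0 = (-1, 1, 1).
v_1 = A·v_0 = (-2, 1, 7).
v_2 = A·v_1 = (12, -15, 32).
v_3 = A·v_2 = (159, -150, 86).

v_3 = (159, -150, 86)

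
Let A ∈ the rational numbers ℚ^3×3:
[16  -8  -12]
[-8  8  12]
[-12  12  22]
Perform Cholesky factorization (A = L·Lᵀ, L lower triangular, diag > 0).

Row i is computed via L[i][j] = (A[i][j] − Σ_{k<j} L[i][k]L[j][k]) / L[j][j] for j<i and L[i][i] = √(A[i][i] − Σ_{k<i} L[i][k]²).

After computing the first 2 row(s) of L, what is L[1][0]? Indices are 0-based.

Step 1: L[0][0] = √(16) = 4.
  L[1][0] = (-8) / L[0][0] = -2.
Step 2: L[1][1] = √(4) = 2.

L[1][0] = -2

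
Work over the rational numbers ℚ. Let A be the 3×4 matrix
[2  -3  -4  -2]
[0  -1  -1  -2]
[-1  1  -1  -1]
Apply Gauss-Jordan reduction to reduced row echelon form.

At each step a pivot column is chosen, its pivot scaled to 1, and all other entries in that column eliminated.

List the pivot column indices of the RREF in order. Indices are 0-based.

pivot columns: 0, 1, 2

[1] R0 /= 2  ⇒  (1, -3/2, -2, -1)
     R2 -= -1·R0  ⇒  (0, -1/2, -3, -2)
[2] R1 /= -1  ⇒  (0, 1, 1, 2)
     R0 -= -3/2·R1  ⇒  (1, 0, -1/2, 2)
     R2 -= -1/2·R1  ⇒  (0, 0, -5/2, -1)
[3] R2 /= -5/2  ⇒  (0, 0, 1, 2/5)
     R0 -= -1/2·R2  ⇒  (1, 0, 0, 11/5)
     R1 -= 1·R2  ⇒  (0, 1, 0, 8/5)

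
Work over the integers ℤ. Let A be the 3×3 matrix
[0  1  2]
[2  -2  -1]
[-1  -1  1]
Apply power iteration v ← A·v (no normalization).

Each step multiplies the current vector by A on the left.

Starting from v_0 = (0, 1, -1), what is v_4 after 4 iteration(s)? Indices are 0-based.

v_0 = (0, 1, -1).
v_1 = A·v_0 = (-1, -1, -2).
v_2 = A·v_1 = (-5, 2, 0).
v_3 = A·v_2 = (2, -14, 3).
v_4 = A·v_3 = (-8, 29, 15).

v_4 = (-8, 29, 15)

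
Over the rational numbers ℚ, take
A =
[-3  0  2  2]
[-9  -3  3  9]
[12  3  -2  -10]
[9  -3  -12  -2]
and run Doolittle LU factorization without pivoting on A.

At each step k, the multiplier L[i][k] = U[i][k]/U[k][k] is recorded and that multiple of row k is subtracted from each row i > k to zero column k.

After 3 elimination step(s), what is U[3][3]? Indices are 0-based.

[col 0] pivot -3
  R1 -= 3*R0 → (0, -3, -3, 3)  (L[1][0] := 3)
  R2 -= -4*R0 → (0, 3, 6, -2)  (L[2][0] := -4)
  R3 -= -3*R0 → (0, -3, -6, 4)  (L[3][0] := -3)
[col 1] pivot -3
  R2 -= -1*R1 → (0, 0, 3, 1)  (L[2][1] := -1)
  R3 -= 1*R1 → (0, 0, -3, 1)  (L[3][1] := 1)
[col 2] pivot 3
  R3 -= -1*R2 → (0, 0, 0, 2)  (L[3][2] := -1)

U[3][3] = 2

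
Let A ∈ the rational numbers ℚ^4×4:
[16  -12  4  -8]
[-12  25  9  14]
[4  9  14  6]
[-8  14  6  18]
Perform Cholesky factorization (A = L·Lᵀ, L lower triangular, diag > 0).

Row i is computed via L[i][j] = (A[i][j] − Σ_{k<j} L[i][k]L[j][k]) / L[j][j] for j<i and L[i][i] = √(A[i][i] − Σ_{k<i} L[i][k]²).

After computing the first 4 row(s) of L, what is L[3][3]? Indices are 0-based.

Step 1: L[0][0] = √(16) = 4.
  L[1][0] = (-12) / L[0][0] = -3.
Step 2: L[1][1] = √(16) = 4.
  L[2][0] = (4) / L[0][0] = 1.
  L[2][1] = (12) / L[1][1] = 3.
Step 3: L[2][2] = √(4) = 2.
  L[3][0] = (-8) / L[0][0] = -2.
  L[3][1] = (8) / L[1][1] = 2.
  L[3][2] = (2) / L[2][2] = 1.
Step 4: L[3][3] = √(9) = 3.

L[3][3] = 3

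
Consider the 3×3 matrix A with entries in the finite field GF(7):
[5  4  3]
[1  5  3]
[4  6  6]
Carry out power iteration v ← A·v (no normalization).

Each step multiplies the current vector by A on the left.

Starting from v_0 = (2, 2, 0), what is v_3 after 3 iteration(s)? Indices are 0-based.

v_3 = (3, 0, 5)

v_0 = (2, 2, 0).
v_1 = A·v_0 = (4, 5, 6).
v_2 = A·v_1 = (2, 5, 5).
v_3 = A·v_2 = (3, 0, 5).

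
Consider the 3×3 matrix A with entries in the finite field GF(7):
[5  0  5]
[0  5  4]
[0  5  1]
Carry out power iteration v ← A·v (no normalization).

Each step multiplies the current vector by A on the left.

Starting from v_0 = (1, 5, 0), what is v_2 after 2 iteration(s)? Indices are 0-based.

v_0 = (1, 5, 0).
v_1 = A·v_0 = (5, 4, 4).
v_2 = A·v_1 = (3, 1, 3).

v_2 = (3, 1, 3)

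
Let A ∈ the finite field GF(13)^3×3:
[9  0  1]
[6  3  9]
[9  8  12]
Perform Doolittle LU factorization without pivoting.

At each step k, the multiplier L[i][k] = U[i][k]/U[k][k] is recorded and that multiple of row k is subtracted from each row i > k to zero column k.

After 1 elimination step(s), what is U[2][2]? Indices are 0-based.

[col 0] pivot 9
  R1 -= 5*R0 → (0, 3, 4)  (L[1][0] := 5)
  R2 -= 1*R0 → (0, 8, 11)  (L[2][0] := 1)

U[2][2] = 11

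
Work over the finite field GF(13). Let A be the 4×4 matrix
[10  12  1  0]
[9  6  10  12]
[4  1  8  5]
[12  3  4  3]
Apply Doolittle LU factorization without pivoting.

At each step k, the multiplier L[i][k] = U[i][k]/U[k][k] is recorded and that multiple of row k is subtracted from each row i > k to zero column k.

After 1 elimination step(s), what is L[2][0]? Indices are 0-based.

L[2][0] = 3

[col 0] pivot 10
  R1 -= 10*R0 → (0, 3, 0, 12)  (L[1][0] := 10)
  R2 -= 3*R0 → (0, 4, 5, 5)  (L[2][0] := 3)
  R3 -= 9*R0 → (0, 12, 8, 3)  (L[3][0] := 9)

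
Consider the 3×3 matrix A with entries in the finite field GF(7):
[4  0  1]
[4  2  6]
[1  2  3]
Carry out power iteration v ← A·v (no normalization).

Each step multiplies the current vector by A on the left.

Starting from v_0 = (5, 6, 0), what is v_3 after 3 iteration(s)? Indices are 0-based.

v_0 = (5, 6, 0).
v_1 = A·v_0 = (6, 4, 3).
v_2 = A·v_1 = (6, 1, 2).
v_3 = A·v_2 = (5, 3, 0).

v_3 = (5, 3, 0)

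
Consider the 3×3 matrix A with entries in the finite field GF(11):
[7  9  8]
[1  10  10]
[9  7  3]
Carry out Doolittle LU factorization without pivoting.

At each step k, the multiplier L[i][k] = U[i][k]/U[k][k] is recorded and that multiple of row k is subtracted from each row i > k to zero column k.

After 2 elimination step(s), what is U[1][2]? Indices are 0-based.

U[1][2] = 1

[col 0] pivot 7
  R1 -= 8*R0 → (0, 4, 1)  (L[1][0] := 8)
  R2 -= 6*R0 → (0, 8, 10)  (L[2][0] := 6)
[col 1] pivot 4
  R2 -= 2*R1 → (0, 0, 8)  (L[2][1] := 2)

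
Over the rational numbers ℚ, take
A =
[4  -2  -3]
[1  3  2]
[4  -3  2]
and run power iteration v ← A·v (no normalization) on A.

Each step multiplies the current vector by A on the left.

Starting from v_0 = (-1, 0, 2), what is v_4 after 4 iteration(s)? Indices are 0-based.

v_0 = (-1, 0, 2).
v_1 = A·v_0 = (-10, 3, 0).
v_2 = A·v_1 = (-46, -1, -49).
v_3 = A·v_2 = (-35, -147, -279).
v_4 = A·v_3 = (991, -1034, -257).

v_4 = (991, -1034, -257)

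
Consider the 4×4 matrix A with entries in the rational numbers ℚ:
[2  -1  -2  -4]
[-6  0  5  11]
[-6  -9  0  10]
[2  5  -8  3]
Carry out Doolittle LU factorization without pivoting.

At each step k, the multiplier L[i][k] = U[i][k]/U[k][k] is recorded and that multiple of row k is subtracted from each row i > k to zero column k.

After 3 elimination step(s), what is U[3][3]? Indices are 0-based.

U[3][3] = -3

[col 0] pivot 2
  R1 -= -3*R0 → (0, -3, -1, -1)  (L[1][0] := -3)
  R2 -= -3*R0 → (0, -12, -6, -2)  (L[2][0] := -3)
  R3 -= 1*R0 → (0, 6, -6, 7)  (L[3][0] := 1)
[col 1] pivot -3
  R2 -= 4*R1 → (0, 0, -2, 2)  (L[2][1] := 4)
  R3 -= -2*R1 → (0, 0, -8, 5)  (L[3][1] := -2)
[col 2] pivot -2
  R3 -= 4*R2 → (0, 0, 0, -3)  (L[3][2] := 4)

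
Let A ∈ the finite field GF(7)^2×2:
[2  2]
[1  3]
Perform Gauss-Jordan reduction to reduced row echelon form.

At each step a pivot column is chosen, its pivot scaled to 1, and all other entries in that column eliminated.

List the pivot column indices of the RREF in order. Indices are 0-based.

[1] R0 /= 2  ⇒  (1, 1)
     R1 -= 1·R0  ⇒  (0, 2)
[2] R1 /= 2  ⇒  (0, 1)
     R0 -= 1·R1  ⇒  (1, 0)

pivot columns: 0, 1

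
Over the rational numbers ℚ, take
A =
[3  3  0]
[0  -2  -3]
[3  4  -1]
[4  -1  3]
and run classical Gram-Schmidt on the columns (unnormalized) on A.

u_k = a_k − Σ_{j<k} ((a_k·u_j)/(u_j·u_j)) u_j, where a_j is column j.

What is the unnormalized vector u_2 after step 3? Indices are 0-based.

u_2 = (-300/731, -151/43, -844/731, 858/731)

Step 1: u_0 = a_0 = (3, 0, 3, 4).
Step 2: u_1 = a_1 − (1/2)·u_0 = (3/2, -2, 5/2, -3).
Step 3: u_2 = a_2 − (9/34)·u_0 − (-11/43)·u_1 = (-300/731, -151/43, -844/731, 858/731).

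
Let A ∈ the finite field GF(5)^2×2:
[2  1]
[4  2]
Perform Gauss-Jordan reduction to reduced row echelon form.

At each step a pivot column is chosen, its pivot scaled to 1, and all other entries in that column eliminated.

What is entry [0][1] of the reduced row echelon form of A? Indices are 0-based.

pivot(0,0)=2: scale R0 → (1, 3)
  clear (1,0): R1 −= (4)R0 → (0, 0)
col 1: no nonzero at/below row 1; advance.

M[0][1] = 3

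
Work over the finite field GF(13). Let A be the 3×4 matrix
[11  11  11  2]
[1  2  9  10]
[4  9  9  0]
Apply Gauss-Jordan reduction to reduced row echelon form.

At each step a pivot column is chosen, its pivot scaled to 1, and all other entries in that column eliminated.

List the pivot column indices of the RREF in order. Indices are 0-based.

pivot(0,0)=11: scale R0 → (1, 1, 1, 12)
  clear (1,0): R1 −= (1)R0 → (0, 1, 8, 11)
  clear (2,0): R2 −= (4)R0 → (0, 5, 5, 4)
pivot(1,1)=1: scale R1 → (0, 1, 8, 11)
  clear (0,1): R0 −= (1)R1 → (1, 0, 6, 1)
  clear (2,1): R2 −= (5)R1 → (0, 0, 4, 1)
pivot(2,2)=4: scale R2 → (0, 0, 1, 10)
  clear (0,2): R0 −= (6)R2 → (1, 0, 0, 6)
  clear (1,2): R1 −= (8)R2 → (0, 1, 0, 9)

pivot columns: 0, 1, 2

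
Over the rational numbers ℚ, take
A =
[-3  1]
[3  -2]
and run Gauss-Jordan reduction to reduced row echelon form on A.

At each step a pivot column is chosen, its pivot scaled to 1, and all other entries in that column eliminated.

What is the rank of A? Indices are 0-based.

rank = 2

[1] R0 /= -3  ⇒  (1, -1/3)
     R1 -= 3·R0  ⇒  (0, -1)
[2] R1 /= -1  ⇒  (0, 1)
     R0 -= -1/3·R1  ⇒  (1, 0)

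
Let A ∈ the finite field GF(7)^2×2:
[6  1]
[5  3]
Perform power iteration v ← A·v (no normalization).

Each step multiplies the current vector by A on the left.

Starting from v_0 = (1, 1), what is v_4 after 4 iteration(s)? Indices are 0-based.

v_0 = (1, 1).
v_1 = A·v_0 = (0, 1).
v_2 = A·v_1 = (1, 3).
v_3 = A·v_2 = (2, 0).
v_4 = A·v_3 = (5, 3).

v_4 = (5, 3)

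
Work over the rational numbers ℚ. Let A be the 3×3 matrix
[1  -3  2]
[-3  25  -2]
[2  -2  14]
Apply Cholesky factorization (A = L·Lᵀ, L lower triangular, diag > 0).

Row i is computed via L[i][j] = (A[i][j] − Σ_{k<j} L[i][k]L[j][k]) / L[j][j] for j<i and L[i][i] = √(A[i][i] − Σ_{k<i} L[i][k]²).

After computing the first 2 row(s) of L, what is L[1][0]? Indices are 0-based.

L[1][0] = -3

Step 1: L[0][0] = √(1) = 1.
  L[1][0] = (-3) / L[0][0] = -3.
Step 2: L[1][1] = √(16) = 4.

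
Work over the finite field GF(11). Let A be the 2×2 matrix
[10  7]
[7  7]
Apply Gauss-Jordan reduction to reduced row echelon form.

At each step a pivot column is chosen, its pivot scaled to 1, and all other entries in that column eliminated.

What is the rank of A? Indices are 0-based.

rank = 2

step 1: normalize row 0 (÷10) = (1, 4)
  row 1: subtract 7×row0 = (0, 1)
step 2: normalize row 1 (÷1) = (0, 1)
  row 0: subtract 4×row1 = (1, 0)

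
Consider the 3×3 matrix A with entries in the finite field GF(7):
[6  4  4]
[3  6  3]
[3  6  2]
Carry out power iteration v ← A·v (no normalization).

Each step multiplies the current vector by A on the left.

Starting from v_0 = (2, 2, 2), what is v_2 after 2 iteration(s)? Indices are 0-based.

v_0 = (2, 2, 2).
v_1 = A·v_0 = (0, 3, 1).
v_2 = A·v_1 = (2, 0, 6).

v_2 = (2, 0, 6)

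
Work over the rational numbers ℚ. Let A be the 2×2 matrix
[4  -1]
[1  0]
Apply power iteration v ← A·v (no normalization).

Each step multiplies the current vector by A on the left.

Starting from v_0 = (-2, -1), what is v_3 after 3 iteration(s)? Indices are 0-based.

v_0 = (-2, -1).
v_1 = A·v_0 = (-7, -2).
v_2 = A·v_1 = (-26, -7).
v_3 = A·v_2 = (-97, -26).

v_3 = (-97, -26)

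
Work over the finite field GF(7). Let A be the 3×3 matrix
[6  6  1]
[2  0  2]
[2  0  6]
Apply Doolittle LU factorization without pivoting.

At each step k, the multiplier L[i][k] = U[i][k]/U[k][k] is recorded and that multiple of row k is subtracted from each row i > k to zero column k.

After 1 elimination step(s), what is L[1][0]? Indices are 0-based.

L[1][0] = 5

[col 0] pivot 6
  R1 -= 5*R0 → (0, 5, 4)  (L[1][0] := 5)
  R2 -= 5*R0 → (0, 5, 1)  (L[2][0] := 5)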